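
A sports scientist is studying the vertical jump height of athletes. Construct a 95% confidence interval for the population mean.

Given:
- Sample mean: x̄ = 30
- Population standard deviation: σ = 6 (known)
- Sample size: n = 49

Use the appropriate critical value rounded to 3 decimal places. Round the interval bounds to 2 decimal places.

The population standard deviation σ is known, so use a z-interval (standard normal critical value).

For 95% confidence, z* = 1.96 (from standard normal table)

Standard error: SE = σ/√n = 6/√49 = 0.857143

Margin of error: E = z* × SE = 1.96 × 0.857143 = 1.6800

Z-interval: x̄ ± E = 30 ± 1.6800 = (28.3200, 31.6800)

Rounded to 2 decimal places:

(28.32, 31.68)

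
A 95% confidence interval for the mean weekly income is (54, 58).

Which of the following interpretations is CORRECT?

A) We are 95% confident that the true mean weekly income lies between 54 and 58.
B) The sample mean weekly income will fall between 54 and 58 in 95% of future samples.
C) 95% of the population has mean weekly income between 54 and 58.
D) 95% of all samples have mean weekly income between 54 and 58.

A confidence interval represents our confidence in the procedure, not a probability statement about the parameter.

Key concept: If we repeated this sampling process many times and computed a 95% CI each time, about 95% of those intervals would contain the true population parameter.

For this specific interval (54, 58):
- Midpoint (point estimate): 56
- Margin of error: 2

The correct interpretation is the one stating confidence that the true parameter lies in the interval — option A.

A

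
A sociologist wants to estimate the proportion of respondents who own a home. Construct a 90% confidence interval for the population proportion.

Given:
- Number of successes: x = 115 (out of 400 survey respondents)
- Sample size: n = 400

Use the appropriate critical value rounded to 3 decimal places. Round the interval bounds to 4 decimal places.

Sample proportion: p̂ = 115/400 = 0.287500

Check conditions for normal approximation:
  np̂ = 115 ≥ 10 ✓
  n(1-p̂) = 285 ≥ 10 ✓

The sample is large enough, so use a z-interval (normal approximation) for the proportion.

For 90% confidence, z* = 1.645 (from standard normal table)

Standard error: SE = √(p̂(1-p̂)/n) = √(0.287500×0.712500/400) = 0.02262983

Margin of error: E = z* × SE = 1.645 × 0.02262983 = 0.037226

Z-interval: p̂ ± E = 0.287500 ± 0.037226 = (0.250274, 0.324726)

Rounded to 4 decimal places:

(0.2503, 0.3247)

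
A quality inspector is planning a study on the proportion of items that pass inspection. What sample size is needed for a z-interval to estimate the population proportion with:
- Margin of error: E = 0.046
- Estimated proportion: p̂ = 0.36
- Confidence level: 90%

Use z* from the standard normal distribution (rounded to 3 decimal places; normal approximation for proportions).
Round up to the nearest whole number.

Using z* for proportion z-interval (normal approximation).

For 90% confidence, z* = 1.645 (from standard normal table)

Sample size formula for proportion z-interval: n = z*²p̂(1-p̂)/E²

n = 1.645² × 0.36 × 0.64 / 0.046²
  = 2.706025 × 0.2304 / 0.002116
  = 294.6447

Round up to the nearest whole number: n = 295

295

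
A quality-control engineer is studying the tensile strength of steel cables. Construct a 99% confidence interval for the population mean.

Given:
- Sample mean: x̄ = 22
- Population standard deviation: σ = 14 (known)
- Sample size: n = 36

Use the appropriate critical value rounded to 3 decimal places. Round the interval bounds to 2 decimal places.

The population standard deviation σ is known, so use a z-interval (standard normal critical value).

For 99% confidence, z* = 2.576 (from standard normal table)

Standard error: SE = σ/√n = 14/√36 = 2.333333

Margin of error: E = z* × SE = 2.576 × 2.333333 = 6.0107

Z-interval: x̄ ± E = 22 ± 6.0107 = (15.9893, 28.0107)

Rounded to 2 decimal places:

(15.99, 28.01)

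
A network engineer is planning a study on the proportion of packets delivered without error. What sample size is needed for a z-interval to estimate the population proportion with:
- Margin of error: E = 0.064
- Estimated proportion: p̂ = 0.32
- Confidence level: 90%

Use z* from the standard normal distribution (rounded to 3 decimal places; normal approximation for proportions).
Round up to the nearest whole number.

Using z* for proportion z-interval (normal approximation).

For 90% confidence, z* = 1.645 (from standard normal table)

Sample size formula for proportion z-interval: n = z*²p̂(1-p̂)/E²

n = 1.645² × 0.32 × 0.68 / 0.064²
  = 2.706025 × 0.2176 / 0.004096
  = 143.7576

Round up to the nearest whole number: n = 144

144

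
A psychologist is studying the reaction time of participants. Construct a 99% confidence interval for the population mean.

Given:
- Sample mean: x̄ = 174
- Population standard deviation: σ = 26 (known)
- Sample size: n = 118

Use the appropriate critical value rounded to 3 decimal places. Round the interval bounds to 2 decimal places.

The population standard deviation σ is known, so use a z-interval (standard normal critical value).

For 99% confidence, z* = 2.576 (from standard normal table)

Standard error: SE = σ/√n = 26/√118 = 2.393494

Margin of error: E = z* × SE = 2.576 × 2.393494 = 6.1656

Z-interval: x̄ ± E = 174 ± 6.1656 = (167.8344, 180.1656)

Rounded to 2 decimal places:

(167.83, 180.17)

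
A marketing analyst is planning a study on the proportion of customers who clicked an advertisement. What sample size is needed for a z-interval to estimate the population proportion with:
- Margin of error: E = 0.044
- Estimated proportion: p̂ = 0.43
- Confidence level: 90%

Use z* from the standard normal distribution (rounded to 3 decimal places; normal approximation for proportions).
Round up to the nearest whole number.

Using z* for proportion z-interval (normal approximation).

For 90% confidence, z* = 1.645 (from standard normal table)

Sample size formula for proportion z-interval: n = z*²p̂(1-p̂)/E²

n = 1.645² × 0.43 × 0.57 / 0.044²
  = 2.706025 × 0.2451 / 0.001936
  = 342.5861

Round up to the nearest whole number: n = 343

343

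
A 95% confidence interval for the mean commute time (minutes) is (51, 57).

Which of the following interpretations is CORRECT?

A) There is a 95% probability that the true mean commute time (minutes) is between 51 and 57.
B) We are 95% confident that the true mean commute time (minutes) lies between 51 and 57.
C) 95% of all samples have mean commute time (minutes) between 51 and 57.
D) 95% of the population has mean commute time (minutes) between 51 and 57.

A confidence interval represents our confidence in the procedure, not a probability statement about the parameter.

Key concept: If we repeated this sampling process many times and computed a 95% CI each time, about 95% of those intervals would contain the true population parameter.

For this specific interval (51, 57):
- Midpoint (point estimate): 54
- Margin of error: 3

The correct interpretation is the one stating confidence that the true parameter lies in the interval — option B.

B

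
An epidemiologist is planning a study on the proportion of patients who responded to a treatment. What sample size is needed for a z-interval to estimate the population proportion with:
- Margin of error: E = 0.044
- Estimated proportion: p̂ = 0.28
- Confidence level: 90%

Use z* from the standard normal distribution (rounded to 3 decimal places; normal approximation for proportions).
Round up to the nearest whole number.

Using z* for proportion z-interval (normal approximation).

For 90% confidence, z* = 1.645 (from standard normal table)

Sample size formula for proportion z-interval: n = z*²p̂(1-p̂)/E²

n = 1.645² × 0.28 × 0.72 / 0.044²
  = 2.706025 × 0.2016 / 0.001936
  = 281.7844

Round up to the nearest whole number: n = 282

282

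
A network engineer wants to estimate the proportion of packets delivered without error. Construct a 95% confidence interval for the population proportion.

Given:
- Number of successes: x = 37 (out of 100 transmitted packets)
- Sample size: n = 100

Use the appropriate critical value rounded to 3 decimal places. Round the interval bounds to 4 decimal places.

Sample proportion: p̂ = 37/100 = 0.370000

Check conditions for normal approximation:
  np̂ = 37 ≥ 10 ✓
  n(1-p̂) = 63 ≥ 10 ✓

The sample is large enough, so use a z-interval (normal approximation) for the proportion.

For 95% confidence, z* = 1.96 (from standard normal table)

Standard error: SE = √(p̂(1-p̂)/n) = √(0.370000×0.630000/100) = 0.04828043

Margin of error: E = z* × SE = 1.96 × 0.04828043 = 0.094630

Z-interval: p̂ ± E = 0.370000 ± 0.094630 = (0.275370, 0.464630)

Rounded to 4 decimal places:

(0.2754, 0.4646)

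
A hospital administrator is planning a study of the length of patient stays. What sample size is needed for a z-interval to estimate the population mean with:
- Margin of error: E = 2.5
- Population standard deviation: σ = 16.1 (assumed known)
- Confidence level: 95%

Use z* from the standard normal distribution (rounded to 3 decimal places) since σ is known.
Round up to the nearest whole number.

Using z* since population σ is known (z-interval formula).

For 95% confidence, z* = 1.96 (from standard normal table)

Sample size formula for z-interval: n = (z*σ/E)²

n = (1.96 × 16.1 / 2.5)²
  = (12.622400)²
  = 159.3250

Round up to the nearest whole number: n = 160

160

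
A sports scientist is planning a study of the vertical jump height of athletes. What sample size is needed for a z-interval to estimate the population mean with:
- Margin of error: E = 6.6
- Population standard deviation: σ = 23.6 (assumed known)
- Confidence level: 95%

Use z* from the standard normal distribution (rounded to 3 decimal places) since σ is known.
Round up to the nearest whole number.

Using z* since population σ is known (z-interval formula).

For 95% confidence, z* = 1.96 (from standard normal table)

Sample size formula for z-interval: n = (z*σ/E)²

n = (1.96 × 23.6 / 6.6)²
  = (7.008485)²
  = 49.1189

Round up to the nearest whole number: n = 50

50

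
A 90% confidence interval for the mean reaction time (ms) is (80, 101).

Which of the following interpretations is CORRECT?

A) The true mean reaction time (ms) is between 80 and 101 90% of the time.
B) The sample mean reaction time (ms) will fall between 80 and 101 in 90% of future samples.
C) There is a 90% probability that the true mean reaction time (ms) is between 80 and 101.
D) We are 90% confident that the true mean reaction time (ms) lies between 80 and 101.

A confidence interval represents our confidence in the procedure, not a probability statement about the parameter.

Key concept: If we repeated this sampling process many times and computed a 90% CI each time, about 90% of those intervals would contain the true population parameter.

For this specific interval (80, 101):
- Midpoint (point estimate): 90.5
- Margin of error: 10.5

The correct interpretation is the one stating confidence that the true parameter lies in the interval — option D.

D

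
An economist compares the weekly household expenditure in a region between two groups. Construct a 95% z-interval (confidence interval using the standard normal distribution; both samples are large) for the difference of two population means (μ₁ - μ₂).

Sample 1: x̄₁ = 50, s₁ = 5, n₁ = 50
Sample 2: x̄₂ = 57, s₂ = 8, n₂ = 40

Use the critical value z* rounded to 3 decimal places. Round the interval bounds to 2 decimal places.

Both samples are large (n₁ = 50 ≥ 30, n₂ = 40 ≥ 30), so a z-interval for the difference of means applies.

Point estimate: x̄₁ - x̄₂ = 50 - 57 = -7

Standard error: SE = √(s₁²/n₁ + s₂²/n₂)
= √(5²/50 + 8²/40)
= √(0.500000 + 1.600000)
= 1.449138

For 95% confidence, z* = 1.96 (from standard normal table)
Margin of error: E = z* × SE = 1.96 × 1.449138 = 2.8403

Z-interval: (x̄₁ - x̄₂) ± E = -7 ± 2.8403 = (-9.8403, -4.1597)

Rounded to 2 decimal places:

(-9.84, -4.16)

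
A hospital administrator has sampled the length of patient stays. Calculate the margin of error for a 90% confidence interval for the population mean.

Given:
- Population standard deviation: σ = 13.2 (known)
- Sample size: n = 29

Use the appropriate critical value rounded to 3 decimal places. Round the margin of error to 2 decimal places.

The population standard deviation σ is known, so use the z-interval margin of error formula.

For 90% confidence, z* = 1.645 (from standard normal table)

Margin of error formula for z-interval: E = z* × σ/√n

E = 1.645 × 13.2/√29
  = 1.645 × 2.451178
  = 4.0322

Rounded to 2 decimal places:

4.03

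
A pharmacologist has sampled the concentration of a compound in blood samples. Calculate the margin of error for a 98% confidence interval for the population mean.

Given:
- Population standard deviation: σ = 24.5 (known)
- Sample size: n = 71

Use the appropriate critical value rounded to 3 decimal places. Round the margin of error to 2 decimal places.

The population standard deviation σ is known, so use the z-interval margin of error formula.

For 98% confidence, z* = 2.326 (from standard normal table)

Margin of error formula for z-interval: E = z* × σ/√n

E = 2.326 × 24.5/√71
  = 2.326 × 2.907615
  = 6.7631

Rounded to 2 decimal places:

6.76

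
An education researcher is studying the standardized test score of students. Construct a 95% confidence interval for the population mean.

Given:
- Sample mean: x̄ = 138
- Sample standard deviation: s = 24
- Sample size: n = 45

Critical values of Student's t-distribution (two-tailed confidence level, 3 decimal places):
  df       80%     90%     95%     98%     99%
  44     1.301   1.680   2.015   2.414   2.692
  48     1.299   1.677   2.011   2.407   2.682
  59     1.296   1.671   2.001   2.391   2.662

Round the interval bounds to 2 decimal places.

The population standard deviation σ is unknown (only the sample standard deviation s is given), so use a t-interval with df = n - 1 = 45 - 1 = 44.

For 95% confidence with df = 44, t* = 2.015 (from t-table)

Standard error: SE = s/√n = 24/√45 = 3.577709

Margin of error: E = t* × SE = 2.015 × 3.577709 = 7.2091

T-interval: x̄ ± E = 138 ± 7.2091 = (130.7909, 145.2091)

Rounded to 2 decimal places:

(130.79, 145.21)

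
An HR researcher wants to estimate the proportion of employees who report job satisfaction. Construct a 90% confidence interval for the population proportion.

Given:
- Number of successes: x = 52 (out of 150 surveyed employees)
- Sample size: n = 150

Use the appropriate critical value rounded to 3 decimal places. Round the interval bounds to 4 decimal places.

Sample proportion: p̂ = 52/150 = 0.346667

Check conditions for normal approximation:
  np̂ = 52 ≥ 10 ✓
  n(1-p̂) = 98 ≥ 10 ✓

The sample is large enough, so use a z-interval (normal approximation) for the proportion.

For 90% confidence, z* = 1.645 (from standard normal table)

Standard error: SE = √(p̂(1-p̂)/n) = √(0.346667×0.653333/150) = 0.03885777

Margin of error: E = z* × SE = 1.645 × 0.03885777 = 0.063921

Z-interval: p̂ ± E = 0.346667 ± 0.063921 = (0.282746, 0.410588)

Rounded to 4 decimal places:

(0.2827, 0.4106)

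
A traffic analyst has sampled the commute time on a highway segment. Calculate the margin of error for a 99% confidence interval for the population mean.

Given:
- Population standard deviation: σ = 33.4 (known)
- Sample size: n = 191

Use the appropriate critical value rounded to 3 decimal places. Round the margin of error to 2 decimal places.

The population standard deviation σ is known, so use the z-interval margin of error formula.

For 99% confidence, z* = 2.576 (from standard normal table)

Margin of error formula for z-interval: E = z* × σ/√n

E = 2.576 × 33.4/√191
  = 2.576 × 2.416739
  = 6.2255

Rounded to 2 decimal places:

6.23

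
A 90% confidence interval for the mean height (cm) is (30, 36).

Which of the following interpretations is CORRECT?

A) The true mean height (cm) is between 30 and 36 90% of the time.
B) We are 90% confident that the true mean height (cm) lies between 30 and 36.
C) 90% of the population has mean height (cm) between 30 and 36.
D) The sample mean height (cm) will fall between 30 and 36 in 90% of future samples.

A confidence interval represents our confidence in the procedure, not a probability statement about the parameter.

Key concept: If we repeated this sampling process many times and computed a 90% CI each time, about 90% of those intervals would contain the true population parameter.

For this specific interval (30, 36):
- Midpoint (point estimate): 33
- Margin of error: 3

The correct interpretation is the one stating confidence that the true parameter lies in the interval — option B.

B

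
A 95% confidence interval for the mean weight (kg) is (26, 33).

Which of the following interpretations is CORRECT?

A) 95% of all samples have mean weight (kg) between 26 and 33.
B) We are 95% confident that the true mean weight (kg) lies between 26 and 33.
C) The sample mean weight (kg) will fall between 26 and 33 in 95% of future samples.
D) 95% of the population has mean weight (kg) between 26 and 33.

A confidence interval represents our confidence in the procedure, not a probability statement about the parameter.

Key concept: If we repeated this sampling process many times and computed a 95% CI each time, about 95% of those intervals would contain the true population parameter.

For this specific interval (26, 33):
- Midpoint (point estimate): 29.5
- Margin of error: 3.5

The correct interpretation is the one stating confidence that the true parameter lies in the interval — option B.

B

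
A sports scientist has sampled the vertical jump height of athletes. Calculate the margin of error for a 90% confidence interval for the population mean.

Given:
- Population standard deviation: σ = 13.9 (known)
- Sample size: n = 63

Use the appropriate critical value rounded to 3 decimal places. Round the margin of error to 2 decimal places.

The population standard deviation σ is known, so use the z-interval margin of error formula.

For 90% confidence, z* = 1.645 (from standard normal table)

Margin of error formula for z-interval: E = z* × σ/√n

E = 1.645 × 13.9/√63
  = 1.645 × 1.751235
  = 2.8808

Rounded to 2 decimal places:

2.88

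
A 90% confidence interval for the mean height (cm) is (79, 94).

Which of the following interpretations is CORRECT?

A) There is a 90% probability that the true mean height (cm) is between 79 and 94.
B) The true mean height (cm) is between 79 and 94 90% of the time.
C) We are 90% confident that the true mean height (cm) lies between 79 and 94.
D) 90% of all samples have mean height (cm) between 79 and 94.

A confidence interval represents our confidence in the procedure, not a probability statement about the parameter.

Key concept: If we repeated this sampling process many times and computed a 90% CI each time, about 90% of those intervals would contain the true population parameter.

For this specific interval (79, 94):
- Midpoint (point estimate): 86.5
- Margin of error: 7.5

The correct interpretation is the one stating confidence that the true parameter lies in the interval — option C.

C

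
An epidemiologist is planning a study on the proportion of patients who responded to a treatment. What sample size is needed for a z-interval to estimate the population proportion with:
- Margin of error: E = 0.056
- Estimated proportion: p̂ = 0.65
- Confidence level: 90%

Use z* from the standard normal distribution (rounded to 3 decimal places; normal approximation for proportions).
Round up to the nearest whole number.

Using z* for proportion z-interval (normal approximation).

For 90% confidence, z* = 1.645 (from standard normal table)

Sample size formula for proportion z-interval: n = z*²p̂(1-p̂)/E²

n = 1.645² × 0.65 × 0.35 / 0.056²
  = 2.706025 × 0.2275 / 0.003136
  = 196.3076

Round up to the nearest whole number: n = 197

197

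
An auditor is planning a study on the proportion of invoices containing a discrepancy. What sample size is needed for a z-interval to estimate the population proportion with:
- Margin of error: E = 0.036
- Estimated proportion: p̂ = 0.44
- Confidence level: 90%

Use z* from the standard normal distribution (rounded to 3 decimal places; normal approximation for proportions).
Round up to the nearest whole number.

Using z* for proportion z-interval (normal approximation).

For 90% confidence, z* = 1.645 (from standard normal table)

Sample size formula for proportion z-interval: n = z*²p̂(1-p̂)/E²

n = 1.645² × 0.44 × 0.56 / 0.036²
  = 2.706025 × 0.2464 / 0.001296
  = 514.4788

Round up to the nearest whole number: n = 515

515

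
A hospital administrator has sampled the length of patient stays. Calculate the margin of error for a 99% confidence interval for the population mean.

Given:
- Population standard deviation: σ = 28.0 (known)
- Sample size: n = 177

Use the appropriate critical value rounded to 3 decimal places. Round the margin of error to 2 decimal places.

The population standard deviation σ is known, so use the z-interval margin of error formula.

For 99% confidence, z* = 2.576 (from standard normal table)

Margin of error formula for z-interval: E = z* × σ/√n

E = 2.576 × 28.0/√177
  = 2.576 × 2.104609
  = 5.4215

Rounded to 2 decimal places:

5.42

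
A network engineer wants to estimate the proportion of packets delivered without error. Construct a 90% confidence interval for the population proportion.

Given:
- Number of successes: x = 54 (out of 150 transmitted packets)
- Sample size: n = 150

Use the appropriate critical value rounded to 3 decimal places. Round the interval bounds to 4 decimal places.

Sample proportion: p̂ = 54/150 = 0.360000

Check conditions for normal approximation:
  np̂ = 54 ≥ 10 ✓
  n(1-p̂) = 96 ≥ 10 ✓

The sample is large enough, so use a z-interval (normal approximation) for the proportion.

For 90% confidence, z* = 1.645 (from standard normal table)

Standard error: SE = √(p̂(1-p̂)/n) = √(0.360000×0.640000/150) = 0.03919184

Margin of error: E = z* × SE = 1.645 × 0.03919184 = 0.064471

Z-interval: p̂ ± E = 0.360000 ± 0.064471 = (0.295529, 0.424471)

Rounded to 4 decimal places:

(0.2955, 0.4245)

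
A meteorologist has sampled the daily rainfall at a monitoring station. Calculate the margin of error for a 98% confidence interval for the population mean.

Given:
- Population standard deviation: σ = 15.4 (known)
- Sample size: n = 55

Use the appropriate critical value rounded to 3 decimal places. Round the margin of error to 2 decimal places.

The population standard deviation σ is known, so use the z-interval margin of error formula.

For 98% confidence, z* = 2.326 (from standard normal table)

Margin of error formula for z-interval: E = z* × σ/√n

E = 2.326 × 15.4/√55
  = 2.326 × 2.076536
  = 4.8300

Rounded to 2 decimal places:

4.83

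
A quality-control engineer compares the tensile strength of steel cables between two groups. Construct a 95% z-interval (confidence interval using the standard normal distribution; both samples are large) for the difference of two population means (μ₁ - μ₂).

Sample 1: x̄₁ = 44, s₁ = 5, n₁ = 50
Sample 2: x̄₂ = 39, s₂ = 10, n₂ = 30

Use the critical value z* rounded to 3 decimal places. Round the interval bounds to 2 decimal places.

Both samples are large (n₁ = 50 ≥ 30, n₂ = 30 ≥ 30), so a z-interval for the difference of means applies.

Point estimate: x̄₁ - x̄₂ = 44 - 39 = 5

Standard error: SE = √(s₁²/n₁ + s₂²/n₂)
= √(5²/50 + 10²/30)
= √(0.500000 + 3.333333)
= 1.957890

For 95% confidence, z* = 1.96 (from standard normal table)
Margin of error: E = z* × SE = 1.96 × 1.957890 = 3.8375

Z-interval: (x̄₁ - x̄₂) ± E = 5 ± 3.8375 = (1.1625, 8.8375)

Rounded to 2 decimal places:

(1.16, 8.84)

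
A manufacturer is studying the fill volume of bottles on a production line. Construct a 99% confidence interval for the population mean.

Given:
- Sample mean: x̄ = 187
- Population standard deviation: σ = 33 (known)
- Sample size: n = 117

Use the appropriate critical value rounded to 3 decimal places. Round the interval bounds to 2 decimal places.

The population standard deviation σ is known, so use a z-interval (standard normal critical value).

For 99% confidence, z* = 2.576 (from standard normal table)

Standard error: SE = σ/√n = 33/√117 = 3.050851

Margin of error: E = z* × SE = 2.576 × 3.050851 = 7.8590

Z-interval: x̄ ± E = 187 ± 7.8590 = (179.1410, 194.8590)

Rounded to 2 decimal places:

(179.14, 194.86)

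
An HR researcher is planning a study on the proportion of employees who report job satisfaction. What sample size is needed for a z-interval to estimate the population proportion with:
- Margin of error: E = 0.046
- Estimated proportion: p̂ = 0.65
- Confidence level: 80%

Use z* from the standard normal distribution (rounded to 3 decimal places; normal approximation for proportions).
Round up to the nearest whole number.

Using z* for proportion z-interval (normal approximation).

For 80% confidence, z* = 1.282 (from standard normal table)

Sample size formula for proportion z-interval: n = z*²p̂(1-p̂)/E²

n = 1.282² × 0.65 × 0.35 / 0.046²
  = 1.643524 × 0.2275 / 0.002116
  = 176.7021

Round up to the nearest whole number: n = 177

177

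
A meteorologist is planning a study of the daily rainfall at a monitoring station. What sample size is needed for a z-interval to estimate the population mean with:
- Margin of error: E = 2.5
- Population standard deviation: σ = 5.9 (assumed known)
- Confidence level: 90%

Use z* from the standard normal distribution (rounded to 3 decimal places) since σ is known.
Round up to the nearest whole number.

Using z* since population σ is known (z-interval formula).

For 90% confidence, z* = 1.645 (from standard normal table)

Sample size formula for z-interval: n = (z*σ/E)²

n = (1.645 × 5.9 / 2.5)²
  = (3.882200)²
  = 15.0715

Round up to the nearest whole number: n = 16

16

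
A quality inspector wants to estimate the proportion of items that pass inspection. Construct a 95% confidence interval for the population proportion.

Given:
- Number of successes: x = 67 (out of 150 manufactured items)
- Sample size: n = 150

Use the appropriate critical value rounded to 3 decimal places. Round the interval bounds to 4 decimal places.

Sample proportion: p̂ = 67/150 = 0.446667

Check conditions for normal approximation:
  np̂ = 67 ≥ 10 ✓
  n(1-p̂) = 83 ≥ 10 ✓

The sample is large enough, so use a z-interval (normal approximation) for the proportion.

For 95% confidence, z* = 1.96 (from standard normal table)

Standard error: SE = √(p̂(1-p̂)/n) = √(0.446667×0.553333/150) = 0.04059192

Margin of error: E = z* × SE = 1.96 × 0.04059192 = 0.079560

Z-interval: p̂ ± E = 0.446667 ± 0.079560 = (0.367107, 0.526227)

Rounded to 4 decimal places:

(0.3671, 0.5262)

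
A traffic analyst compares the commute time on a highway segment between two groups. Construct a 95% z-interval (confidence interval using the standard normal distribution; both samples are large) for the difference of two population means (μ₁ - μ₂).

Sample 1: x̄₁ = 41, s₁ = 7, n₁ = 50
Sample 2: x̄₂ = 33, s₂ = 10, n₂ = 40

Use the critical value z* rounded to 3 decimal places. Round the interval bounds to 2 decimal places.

Both samples are large (n₁ = 50 ≥ 30, n₂ = 40 ≥ 30), so a z-interval for the difference of means applies.

Point estimate: x̄₁ - x̄₂ = 41 - 33 = 8

Standard error: SE = √(s₁²/n₁ + s₂²/n₂)
= √(7²/50 + 10²/40)
= √(0.980000 + 2.500000)
= 1.865476

For 95% confidence, z* = 1.96 (from standard normal table)
Margin of error: E = z* × SE = 1.96 × 1.865476 = 3.6563

Z-interval: (x̄₁ - x̄₂) ± E = 8 ± 3.6563 = (4.3437, 11.6563)

Rounded to 2 decimal places:

(4.34, 11.66)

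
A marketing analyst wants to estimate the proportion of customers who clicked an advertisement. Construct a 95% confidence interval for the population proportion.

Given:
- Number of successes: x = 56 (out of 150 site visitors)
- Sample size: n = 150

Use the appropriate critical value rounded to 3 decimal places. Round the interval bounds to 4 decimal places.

Sample proportion: p̂ = 56/150 = 0.373333

Check conditions for normal approximation:
  np̂ = 56 ≥ 10 ✓
  n(1-p̂) = 94 ≥ 10 ✓

The sample is large enough, so use a z-interval (normal approximation) for the proportion.

For 95% confidence, z* = 1.96 (from standard normal table)

Standard error: SE = √(p̂(1-p̂)/n) = √(0.373333×0.626667/150) = 0.03949308

Margin of error: E = z* × SE = 1.96 × 0.03949308 = 0.077406

Z-interval: p̂ ± E = 0.373333 ± 0.077406 = (0.295927, 0.450740)

Rounded to 4 decimal places:

(0.2959, 0.4507)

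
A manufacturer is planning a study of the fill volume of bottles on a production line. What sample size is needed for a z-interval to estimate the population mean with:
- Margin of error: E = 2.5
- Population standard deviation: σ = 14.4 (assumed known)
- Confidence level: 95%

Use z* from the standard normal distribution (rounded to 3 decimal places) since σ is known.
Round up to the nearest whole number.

Using z* since population σ is known (z-interval formula).

For 95% confidence, z* = 1.96 (from standard normal table)

Sample size formula for z-interval: n = (z*σ/E)²

n = (1.96 × 14.4 / 2.5)²
  = (11.289600)²
  = 127.4551

Round up to the nearest whole number: n = 128

128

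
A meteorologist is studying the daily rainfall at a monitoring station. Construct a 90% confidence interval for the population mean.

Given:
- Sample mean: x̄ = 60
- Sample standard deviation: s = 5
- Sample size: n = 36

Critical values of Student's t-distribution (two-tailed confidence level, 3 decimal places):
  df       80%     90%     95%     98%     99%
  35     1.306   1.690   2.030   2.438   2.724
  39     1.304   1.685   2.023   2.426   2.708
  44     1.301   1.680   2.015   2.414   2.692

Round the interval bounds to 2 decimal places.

The population standard deviation σ is unknown (only the sample standard deviation s is given), so use a t-interval with df = n - 1 = 36 - 1 = 35.

For 90% confidence with df = 35, t* = 1.690 (from t-table)

Standard error: SE = s/√n = 5/√36 = 0.833333

Margin of error: E = t* × SE = 1.690 × 0.833333 = 1.4083

T-interval: x̄ ± E = 60 ± 1.4083 = (58.5917, 61.4083)

Rounded to 2 decimal places:

(58.59, 61.41)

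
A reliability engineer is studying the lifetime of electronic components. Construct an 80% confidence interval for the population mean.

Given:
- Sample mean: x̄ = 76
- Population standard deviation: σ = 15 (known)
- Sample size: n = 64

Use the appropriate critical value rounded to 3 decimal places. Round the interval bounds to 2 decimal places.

The population standard deviation σ is known, so use a z-interval (standard normal critical value).

For 80% confidence, z* = 1.282 (from standard normal table)

Standard error: SE = σ/√n = 15/√64 = 1.875000

Margin of error: E = z* × SE = 1.282 × 1.875000 = 2.4038

Z-interval: x̄ ± E = 76 ± 2.4038 = (73.5962, 78.4038)

Rounded to 2 decimal places:

(73.60, 78.40)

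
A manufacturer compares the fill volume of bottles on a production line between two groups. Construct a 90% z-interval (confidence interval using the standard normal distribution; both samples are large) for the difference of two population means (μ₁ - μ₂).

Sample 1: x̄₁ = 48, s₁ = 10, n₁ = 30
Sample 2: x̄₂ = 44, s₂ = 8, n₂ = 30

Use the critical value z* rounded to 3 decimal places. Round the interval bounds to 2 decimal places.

Both samples are large (n₁ = 30 ≥ 30, n₂ = 30 ≥ 30), so a z-interval for the difference of means applies.

Point estimate: x̄₁ - x̄₂ = 48 - 44 = 4

Standard error: SE = √(s₁²/n₁ + s₂²/n₂)
= √(10²/30 + 8²/30)
= √(3.333333 + 2.133333)
= 2.338090

For 90% confidence, z* = 1.645 (from standard normal table)
Margin of error: E = z* × SE = 1.645 × 2.338090 = 3.8462

Z-interval: (x̄₁ - x̄₂) ± E = 4 ± 3.8462 = (0.1538, 7.8462)

Rounded to 2 decimal places:

(0.15, 7.85)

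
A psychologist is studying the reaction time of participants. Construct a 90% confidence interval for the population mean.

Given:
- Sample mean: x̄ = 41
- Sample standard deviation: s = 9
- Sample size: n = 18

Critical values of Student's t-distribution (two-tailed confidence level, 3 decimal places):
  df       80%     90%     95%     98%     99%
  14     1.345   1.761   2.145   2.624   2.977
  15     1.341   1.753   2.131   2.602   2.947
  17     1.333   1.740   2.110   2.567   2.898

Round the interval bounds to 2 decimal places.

The population standard deviation σ is unknown (only the sample standard deviation s is given), so use a t-interval with df = n - 1 = 18 - 1 = 17.

For 90% confidence with df = 17, t* = 1.740 (from t-table)

Standard error: SE = s/√n = 9/√18 = 2.121320

Margin of error: E = t* × SE = 1.740 × 2.121320 = 3.6911

T-interval: x̄ ± E = 41 ± 3.6911 = (37.3089, 44.6911)

Rounded to 2 decimal places:

(37.31, 44.69)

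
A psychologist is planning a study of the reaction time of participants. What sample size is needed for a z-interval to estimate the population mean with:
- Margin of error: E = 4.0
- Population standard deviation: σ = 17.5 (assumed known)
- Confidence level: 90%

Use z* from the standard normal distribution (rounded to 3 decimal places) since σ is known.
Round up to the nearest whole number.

Using z* since population σ is known (z-interval formula).

For 90% confidence, z* = 1.645 (from standard normal table)

Sample size formula for z-interval: n = (z*σ/E)²

n = (1.645 × 17.5 / 4.0)²
  = (7.196875)²
  = 51.7950

Round up to the nearest whole number: n = 52

52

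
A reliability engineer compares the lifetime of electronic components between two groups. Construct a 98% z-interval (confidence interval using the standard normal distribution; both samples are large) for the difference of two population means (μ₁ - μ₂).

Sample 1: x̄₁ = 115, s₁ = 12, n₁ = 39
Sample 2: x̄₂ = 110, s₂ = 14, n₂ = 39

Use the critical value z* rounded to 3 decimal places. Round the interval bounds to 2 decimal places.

Both samples are large (n₁ = 39 ≥ 30, n₂ = 39 ≥ 30), so a z-interval for the difference of means applies.

Point estimate: x̄₁ - x̄₂ = 115 - 110 = 5

Standard error: SE = √(s₁²/n₁ + s₂²/n₂)
= √(12²/39 + 14²/39)
= √(3.692308 + 5.025641)
= 2.952617

For 98% confidence, z* = 2.326 (from standard normal table)
Margin of error: E = z* × SE = 2.326 × 2.952617 = 6.8678

Z-interval: (x̄₁ - x̄₂) ± E = 5 ± 6.8678 = (-1.8678, 11.8678)

Rounded to 2 decimal places:

(-1.87, 11.87)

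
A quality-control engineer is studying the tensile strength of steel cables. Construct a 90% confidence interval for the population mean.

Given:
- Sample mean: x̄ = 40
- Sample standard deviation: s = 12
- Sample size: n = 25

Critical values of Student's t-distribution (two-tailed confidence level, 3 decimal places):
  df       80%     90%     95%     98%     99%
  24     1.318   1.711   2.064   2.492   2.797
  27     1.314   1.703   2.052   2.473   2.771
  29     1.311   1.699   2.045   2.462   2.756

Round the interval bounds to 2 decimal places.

The population standard deviation σ is unknown (only the sample standard deviation s is given), so use a t-interval with df = n - 1 = 25 - 1 = 24.

For 90% confidence with df = 24, t* = 1.711 (from t-table)

Standard error: SE = s/√n = 12/√25 = 2.400000

Margin of error: E = t* × SE = 1.711 × 2.400000 = 4.1064

T-interval: x̄ ± E = 40 ± 4.1064 = (35.8936, 44.1064)

Rounded to 2 decimal places:

(35.89, 44.11)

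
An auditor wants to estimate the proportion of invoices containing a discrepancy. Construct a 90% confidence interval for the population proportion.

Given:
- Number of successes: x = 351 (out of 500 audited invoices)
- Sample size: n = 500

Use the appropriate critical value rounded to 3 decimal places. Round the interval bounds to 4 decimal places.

Sample proportion: p̂ = 351/500 = 0.702000

Check conditions for normal approximation:
  np̂ = 351 ≥ 10 ✓
  n(1-p̂) = 149 ≥ 10 ✓

The sample is large enough, so use a z-interval (normal approximation) for the proportion.

For 90% confidence, z* = 1.645 (from standard normal table)

Standard error: SE = √(p̂(1-p̂)/n) = √(0.702000×0.298000/500) = 0.02045463

Margin of error: E = z* × SE = 1.645 × 0.02045463 = 0.033648

Z-interval: p̂ ± E = 0.702000 ± 0.033648 = (0.668352, 0.735648)

Rounded to 4 decimal places:

(0.6684, 0.7356)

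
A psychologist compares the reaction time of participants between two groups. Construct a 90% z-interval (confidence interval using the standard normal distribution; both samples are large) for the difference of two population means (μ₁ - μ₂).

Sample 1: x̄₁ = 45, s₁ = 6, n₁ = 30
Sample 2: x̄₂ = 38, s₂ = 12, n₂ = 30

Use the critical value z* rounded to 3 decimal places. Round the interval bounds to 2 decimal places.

Both samples are large (n₁ = 30 ≥ 30, n₂ = 30 ≥ 30), so a z-interval for the difference of means applies.

Point estimate: x̄₁ - x̄₂ = 45 - 38 = 7

Standard error: SE = √(s₁²/n₁ + s₂²/n₂)
= √(6²/30 + 12²/30)
= √(1.200000 + 4.800000)
= 2.449490

For 90% confidence, z* = 1.645 (from standard normal table)
Margin of error: E = z* × SE = 1.645 × 2.449490 = 4.0294

Z-interval: (x̄₁ - x̄₂) ± E = 7 ± 4.0294 = (2.9706, 11.0294)

Rounded to 2 decimal places:

(2.97, 11.03)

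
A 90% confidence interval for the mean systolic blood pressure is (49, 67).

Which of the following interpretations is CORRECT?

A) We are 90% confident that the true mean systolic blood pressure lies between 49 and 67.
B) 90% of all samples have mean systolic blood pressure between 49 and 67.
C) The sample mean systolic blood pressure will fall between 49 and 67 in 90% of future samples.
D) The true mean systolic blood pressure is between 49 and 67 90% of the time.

A confidence interval represents our confidence in the procedure, not a probability statement about the parameter.

Key concept: If we repeated this sampling process many times and computed a 90% CI each time, about 90% of those intervals would contain the true population parameter.

For this specific interval (49, 67):
- Midpoint (point estimate): 58
- Margin of error: 9

The correct interpretation is the one stating confidence that the true parameter lies in the interval — option A.

A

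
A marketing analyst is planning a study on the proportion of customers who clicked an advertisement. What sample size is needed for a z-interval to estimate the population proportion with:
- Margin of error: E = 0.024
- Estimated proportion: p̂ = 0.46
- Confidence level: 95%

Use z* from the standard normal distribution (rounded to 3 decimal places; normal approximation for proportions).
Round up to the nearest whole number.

Using z* for proportion z-interval (normal approximation).

For 95% confidence, z* = 1.96 (from standard normal table)

Sample size formula for proportion z-interval: n = z*²p̂(1-p̂)/E²

n = 1.96² × 0.46 × 0.54 / 0.024²
  = 3.8416 × 0.2484 / 0.000576
  = 1656.6900

Round up to the nearest whole number: n = 1657

1657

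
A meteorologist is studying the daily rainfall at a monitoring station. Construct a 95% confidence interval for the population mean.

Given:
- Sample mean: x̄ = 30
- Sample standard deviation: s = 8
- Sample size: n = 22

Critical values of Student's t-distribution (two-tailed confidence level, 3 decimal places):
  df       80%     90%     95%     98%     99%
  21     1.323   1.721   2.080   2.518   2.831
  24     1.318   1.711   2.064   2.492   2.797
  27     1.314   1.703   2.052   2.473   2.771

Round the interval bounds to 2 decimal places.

The population standard deviation σ is unknown (only the sample standard deviation s is given), so use a t-interval with df = n - 1 = 22 - 1 = 21.

For 95% confidence with df = 21, t* = 2.080 (from t-table)

Standard error: SE = s/√n = 8/√22 = 1.705606

Margin of error: E = t* × SE = 2.080 × 1.705606 = 3.5477

T-interval: x̄ ± E = 30 ± 3.5477 = (26.4523, 33.5477)

Rounded to 2 decimal places:

(26.45, 33.55)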